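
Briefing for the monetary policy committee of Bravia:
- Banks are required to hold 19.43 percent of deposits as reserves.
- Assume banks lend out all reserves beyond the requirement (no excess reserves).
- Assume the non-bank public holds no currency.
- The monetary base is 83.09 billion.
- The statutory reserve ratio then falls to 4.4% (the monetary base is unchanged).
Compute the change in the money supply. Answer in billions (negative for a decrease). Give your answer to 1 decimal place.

Initially m₁ = 1 / (0.1943) ≈ 5.1467, so M₁ = 5.1467 × 83.09 ≈ 427.6393 billion.
After the change m₂ = 1 / (0.044) ≈ 22.7273, so M₂ = 22.7273 × 83.09 ≈ 1888.4114 billion.
ΔM = M₂ − M₁ = 1888.4114 − 427.6393 = 1460.7721 billion.

1460.8 billion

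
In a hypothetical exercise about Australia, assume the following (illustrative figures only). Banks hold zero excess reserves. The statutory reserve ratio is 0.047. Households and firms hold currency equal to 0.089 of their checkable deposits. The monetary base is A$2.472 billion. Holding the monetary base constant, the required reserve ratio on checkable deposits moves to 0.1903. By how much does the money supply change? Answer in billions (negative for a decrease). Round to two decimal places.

Initially m₁ = (1 + 0.089) / (0.047 + 0.089) ≈ 8.0074, so M₁ = 8.0074 × 2.472 ≈ 19.7943 billion.
After the change m₂ = (1 + 0.089) / (0.1903 + 0.089) ≈ 3.8990, so M₂ = 3.8990 × 2.472 ≈ 9.6383 billion.
ΔM = M₂ − M₁ = 9.6383 − 19.7943 = -10.156 billion.

-10.16 billion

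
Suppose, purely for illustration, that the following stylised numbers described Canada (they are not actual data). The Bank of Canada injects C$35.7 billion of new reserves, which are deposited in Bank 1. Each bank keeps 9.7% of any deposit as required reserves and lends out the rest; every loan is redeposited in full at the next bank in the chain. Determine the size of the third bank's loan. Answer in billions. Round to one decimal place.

C$26.3 billion

Each bank lends a fraction (1 − rr) = 0.9030 of the deposit it receives, so Bank 3 receives 35.7·0.9030^2 and lends 35.7·0.9030^3 ≈ 26.2864 billion.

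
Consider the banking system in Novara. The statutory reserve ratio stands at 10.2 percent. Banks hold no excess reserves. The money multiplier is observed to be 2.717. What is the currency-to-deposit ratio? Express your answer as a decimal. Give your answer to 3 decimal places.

0.421

Using m = 2.717. From m = (1 + c)/(c + rr + e), rearranging gives 1 + c = m·(c + rr + e), so c·(1 − m) = m·(rr + e) − 1.
Hence c = [m·(rr + e) − 1]/(1 − m) = [2.717 × (0.102 + 0) − 1] / (1 − 2.717) ≈ 0.421005.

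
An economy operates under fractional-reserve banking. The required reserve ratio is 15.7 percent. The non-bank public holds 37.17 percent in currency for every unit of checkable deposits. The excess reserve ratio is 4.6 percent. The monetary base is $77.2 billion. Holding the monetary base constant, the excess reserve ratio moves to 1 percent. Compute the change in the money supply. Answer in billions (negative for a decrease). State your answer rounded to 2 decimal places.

Initially m₁ = (1 + 0.3717) / (0.157 + 0.046 + 0.3717) ≈ 2.38681, so M₁ = 2.38681 × 77.2 ≈ 184.2617 billion.
After the change m₂ = (1 + 0.3717) / (0.157 + 0.01 + 0.3717) ≈ 2.54632, so M₂ = 2.54632 × 77.2 ≈ 196.5759 billion.
ΔM = M₂ − M₁ = 196.5759 − 184.2617 = 12.3142 billion.

$12.31 billion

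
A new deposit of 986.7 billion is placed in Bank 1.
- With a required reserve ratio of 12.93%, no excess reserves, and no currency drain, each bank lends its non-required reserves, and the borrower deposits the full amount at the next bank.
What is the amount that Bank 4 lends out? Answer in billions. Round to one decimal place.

567.1 billion

Each bank lends a fraction (1 − rr) = 0.8707 of the deposit it receives, so Bank 4 receives 986.7·0.8707^3 and lends 986.7·0.8707^4 ≈ 567.0996 billion.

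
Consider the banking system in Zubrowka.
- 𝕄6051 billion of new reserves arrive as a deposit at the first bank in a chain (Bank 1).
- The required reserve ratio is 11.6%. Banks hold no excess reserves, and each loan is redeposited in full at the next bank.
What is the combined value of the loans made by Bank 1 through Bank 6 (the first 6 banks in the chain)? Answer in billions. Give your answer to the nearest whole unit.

Bank i lends (1 − rr)^i of the original deposit: Bank 1 lends 6051·0.8840 = 5349.0840, Bank 2 lends 6051·0.8840² ≈ 4728.5903, and so on.
Summing a geometric series: total = 6051·[0.8840·(1 − 0.8840^6) / (1 − 0.8840)] ≈ 24107.1017 billion.

𝕄24107 billion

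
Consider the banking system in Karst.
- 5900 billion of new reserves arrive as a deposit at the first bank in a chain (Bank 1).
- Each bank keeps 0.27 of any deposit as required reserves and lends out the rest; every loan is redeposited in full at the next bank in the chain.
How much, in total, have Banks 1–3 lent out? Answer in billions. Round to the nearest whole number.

Bank i lends (1 − rr)^i of the original deposit: Bank 1 lends 5900·0.7300 = 4307.0000, Bank 2 lends 5900·0.7300² = 3144.1100, and so on.
Summing a geometric series: total = 5900·[0.7300·(1 − 0.7300^3) / (1 − 0.7300)] = 9746.3103 billion.

9746 billion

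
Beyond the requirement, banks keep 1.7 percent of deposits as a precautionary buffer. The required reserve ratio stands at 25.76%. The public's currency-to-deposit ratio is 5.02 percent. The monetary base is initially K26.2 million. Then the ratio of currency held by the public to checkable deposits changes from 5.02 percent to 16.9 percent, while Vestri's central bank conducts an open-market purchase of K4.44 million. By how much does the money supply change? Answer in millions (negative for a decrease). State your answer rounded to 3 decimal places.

Before: m₁ = (1 + 0.0502) / (0.2576 + 0.017 + 0.0502) ≈ 3.233374, MB₁ = 26.2, so M₁ = 3.233374 × 26.2 ≈ 84.7144 million.
After: m₂ = (1 + 0.169) / (0.2576 + 0.017 + 0.169) ≈ 2.635257, MB₂ = 26.2 + 4.44 = 30.64, so M₂ = 2.635257 × 30.64 ≈ 80.7443 million.
ΔM = M₂ − M₁ = 80.7443 − 84.7144 = -3.9701 million.

-3.970 million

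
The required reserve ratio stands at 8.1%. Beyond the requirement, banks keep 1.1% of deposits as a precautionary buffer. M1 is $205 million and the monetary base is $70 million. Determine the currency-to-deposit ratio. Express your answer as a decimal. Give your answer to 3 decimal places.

Using m = M/MB = 205/70 ≈ 2.928571. From m = (1 + c)/(c + rr + e), rearranging gives 1 + c = m·(c + rr + e), so c·(1 − m) = m·(rr + e) − 1.
Hence c = [m·(rr + e) − 1]/(1 − m) = [2.928571 × (0.081 + 0.011) − 1] / (1 − 2.928571) ≈ 0.378815.

0.379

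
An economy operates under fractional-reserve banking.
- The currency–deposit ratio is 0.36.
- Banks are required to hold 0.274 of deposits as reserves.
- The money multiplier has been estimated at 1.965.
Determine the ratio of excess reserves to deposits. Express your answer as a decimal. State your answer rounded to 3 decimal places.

0.058

Using m = 1.965. Since m = (1 + c)/(c + rr + e), the denominator satisfies c + rr + e = (1 + c)/m = (1 + 0.36) / 1.965 ≈ 0.692112.
With c = 0.36 and rr = 0.274, the ratio of excess reserves to deposits is 0.692112 − 0.36 − 0.274 = 0.058112.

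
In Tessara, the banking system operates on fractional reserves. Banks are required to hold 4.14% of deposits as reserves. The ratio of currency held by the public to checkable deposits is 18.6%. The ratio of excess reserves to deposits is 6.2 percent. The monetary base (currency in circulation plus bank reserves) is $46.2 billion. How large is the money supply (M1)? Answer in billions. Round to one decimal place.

$189.3 billion

The money multiplier is m = (1 + c) / (rr + e + c) = (1 + 0.186) / (0.0414 + 0.062 + 0.186) ≈ 4.0981.
So M = m × MB = 4.0981 × 46.2 ≈ 189.3322 billion.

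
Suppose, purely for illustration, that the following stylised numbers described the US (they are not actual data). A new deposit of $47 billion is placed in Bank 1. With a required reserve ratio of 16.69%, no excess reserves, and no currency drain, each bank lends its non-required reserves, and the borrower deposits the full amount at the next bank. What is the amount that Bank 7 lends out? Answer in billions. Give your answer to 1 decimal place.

$13.1 billion

Each bank lends a fraction (1 − rr) = 0.8331 of the deposit it receives, so Bank 7 receives 47·0.8331^6 and lends 47·0.8331^7 ≈ 13.0912 billion.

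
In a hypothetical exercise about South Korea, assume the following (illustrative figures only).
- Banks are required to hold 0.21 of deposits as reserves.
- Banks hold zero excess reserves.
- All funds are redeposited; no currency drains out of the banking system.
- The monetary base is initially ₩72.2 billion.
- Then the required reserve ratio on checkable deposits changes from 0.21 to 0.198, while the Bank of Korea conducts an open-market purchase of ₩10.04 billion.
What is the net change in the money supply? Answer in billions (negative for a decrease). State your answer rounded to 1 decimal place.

Before: m₁ = 1 / (0.21) ≈ 4.7619, MB₁ = 72.2, so M₁ = 4.7619 × 72.2 ≈ 343.8092 billion.
After: m₂ = 1 / (0.198) ≈ 5.0505, MB₂ = 72.2 + 10.04 = 82.24, so M₂ = 5.0505 × 82.24 ≈ 415.3531 billion.
ΔM = M₂ − M₁ = 415.3531 − 343.8092 = 71.5439 billion.

₩71.5 billion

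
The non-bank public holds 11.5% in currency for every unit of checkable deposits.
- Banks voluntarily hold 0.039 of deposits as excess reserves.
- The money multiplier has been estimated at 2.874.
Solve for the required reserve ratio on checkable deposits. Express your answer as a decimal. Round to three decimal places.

0.234

Using m = 2.874. Since m = (1 + c)/(c + rr + e), the denominator satisfies c + rr + e = (1 + c)/m = (1 + 0.115) / 2.874 ≈ 0.387961.
With c = 0.115 and e = 0.039, the required reserve ratio on checkable deposits is 0.387961 − 0.115 − 0.039 = 0.233961.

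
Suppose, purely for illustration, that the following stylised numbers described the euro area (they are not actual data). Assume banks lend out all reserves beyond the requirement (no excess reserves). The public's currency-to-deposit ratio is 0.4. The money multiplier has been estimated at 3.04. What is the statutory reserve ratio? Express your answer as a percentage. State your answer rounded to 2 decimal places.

6.05%

Using m = 3.04. Since m = (1 + c)/(c + rr + e), the denominator satisfies c + rr + e = (1 + c)/m = (1 + 0.4) / 3.04 ≈ 0.460526.
With c = 0.4 and e = 0, the statutory reserve ratio is 0.460526 − 0.4 − 0 = 0.060526.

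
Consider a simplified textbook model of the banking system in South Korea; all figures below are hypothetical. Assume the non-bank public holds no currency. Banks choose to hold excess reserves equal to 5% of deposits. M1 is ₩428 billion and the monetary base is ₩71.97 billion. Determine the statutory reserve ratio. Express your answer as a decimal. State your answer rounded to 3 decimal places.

0.118

Using m = M/MB = 428/71.97 ≈ 5.946922. Since m = (1 + c)/(c + rr + e), the denominator satisfies c + rr + e = (1 + c)/m = (1 + 0) / 5.946922 ≈ 0.168154.
With c = 0 and e = 0.05, the statutory reserve ratio is 0.168154 − 0 − 0.05 = 0.118154.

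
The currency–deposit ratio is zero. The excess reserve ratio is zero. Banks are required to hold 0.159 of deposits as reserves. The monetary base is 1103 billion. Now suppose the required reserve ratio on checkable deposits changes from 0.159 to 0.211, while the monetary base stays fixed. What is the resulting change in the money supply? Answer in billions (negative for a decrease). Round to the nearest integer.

Initially m₁ = 1 / (0.159) ≈ 6.28931, so M₁ = 6.28931 × 1103 ≈ 6937.1089 billion.
After the change m₂ = 1 / (0.211) ≈ 4.73934, so M₂ = 4.73934 × 1103 ≈ 5227.492 billion.
ΔM = M₂ − M₁ = 5227.492 − 6937.1089 = -1709.6169 billion.

-1710 billion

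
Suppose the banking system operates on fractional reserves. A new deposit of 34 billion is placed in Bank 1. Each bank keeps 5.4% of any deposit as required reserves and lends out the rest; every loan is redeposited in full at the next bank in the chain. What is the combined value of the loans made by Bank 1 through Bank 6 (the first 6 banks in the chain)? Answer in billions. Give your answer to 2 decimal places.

168.73 billion

Bank i lends (1 − rr)^i of the original deposit: Bank 1 lends 34·0.9460 = 32.1640, Bank 2 lends 34·0.9460² ≈ 30.4271, and so on.
Summing a geometric series: total = 34·[0.9460·(1 − 0.9460^6) / (1 − 0.9460)] ≈ 168.7326 billion.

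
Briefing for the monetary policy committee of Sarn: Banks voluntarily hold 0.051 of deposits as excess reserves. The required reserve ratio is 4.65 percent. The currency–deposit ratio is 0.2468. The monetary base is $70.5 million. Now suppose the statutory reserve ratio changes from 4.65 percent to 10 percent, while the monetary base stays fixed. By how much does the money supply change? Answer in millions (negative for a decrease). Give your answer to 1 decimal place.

Initially m₁ = (1 + 0.2468) / (0.0465 + 0.051 + 0.2468) ≈ 3.6213, so M₁ = 3.6213 × 70.5 ≈ 255.3017 million.
After the change m₂ = (1 + 0.2468) / (0.1 + 0.051 + 0.2468) ≈ 3.1342, so M₂ = 3.1342 × 70.5 = 220.9611 million.
ΔM = M₂ − M₁ = 220.9611 − 255.3017 = -34.3406 million.

-34.3 million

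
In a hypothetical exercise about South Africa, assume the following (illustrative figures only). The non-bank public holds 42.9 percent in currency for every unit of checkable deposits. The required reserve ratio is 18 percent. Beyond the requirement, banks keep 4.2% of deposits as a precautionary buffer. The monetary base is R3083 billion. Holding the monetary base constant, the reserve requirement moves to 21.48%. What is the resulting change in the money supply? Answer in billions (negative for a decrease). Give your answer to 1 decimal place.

-343.4 billion

Initially m₁ = (1 + 0.429) / (0.18 + 0.042 + 0.429) ≈ 2.195084, so M₁ = 2.195084 × 3083 ≈ 6767.444 billion.
After the change m₂ = (1 + 0.429) / (0.2148 + 0.042 + 0.429) ≈ 2.083698, so M₂ = 2.083698 × 3083 ≈ 6424.0409 billion.
ΔM = M₂ − M₁ = 6424.0409 − 6767.444 = -343.4031 billion.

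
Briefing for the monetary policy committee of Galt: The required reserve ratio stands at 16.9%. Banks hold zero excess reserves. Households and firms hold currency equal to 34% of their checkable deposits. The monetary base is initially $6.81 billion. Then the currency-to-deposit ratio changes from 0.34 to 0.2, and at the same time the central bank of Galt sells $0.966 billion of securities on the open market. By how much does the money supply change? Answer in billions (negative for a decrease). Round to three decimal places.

Before: m₁ = (1 + 0.34) / (0.169 + 0.34) ≈ 2.63261, MB₁ = 6.81, so M₁ = 2.63261 × 6.81 ≈ 17.9281 billion.
After: m₂ = (1 + 0.2) / (0.169 + 0.2) ≈ 3.25203, MB₂ = 6.81 − 0.966 = 5.844, so M₂ = 3.25203 × 5.844 ≈ 19.0049 billion.
ΔM = M₂ − M₁ = 19.0049 − 17.9281 = 1.0768 billion.

$1.077 billion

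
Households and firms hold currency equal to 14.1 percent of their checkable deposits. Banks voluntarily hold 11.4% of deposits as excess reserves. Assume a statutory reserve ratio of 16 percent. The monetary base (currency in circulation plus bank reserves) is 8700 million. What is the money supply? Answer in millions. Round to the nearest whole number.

The money multiplier is m = (1 + c) / (rr + e + c) = (1 + 0.141) / (0.16 + 0.114 + 0.141) ≈ 2.74940.
So M = m × MB = 2.74940 × 8700 = 23919.78 million.

23920 million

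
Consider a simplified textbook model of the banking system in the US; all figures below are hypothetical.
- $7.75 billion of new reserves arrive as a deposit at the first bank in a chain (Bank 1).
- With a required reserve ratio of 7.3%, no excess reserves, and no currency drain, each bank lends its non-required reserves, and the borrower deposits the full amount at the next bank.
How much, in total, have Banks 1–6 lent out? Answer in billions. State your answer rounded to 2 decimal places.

Bank i lends (1 − rr)^i of the original deposit: Bank 1 lends 7.75·0.9270 ≈ 7.1843, Bank 2 lends 7.75·0.9270² ≈ 6.6598, and so on.
Summing a geometric series: total = 7.75·[0.9270·(1 − 0.9270^6) / (1 − 0.9270)] ≈ 35.9637 billion.

$35.96 billion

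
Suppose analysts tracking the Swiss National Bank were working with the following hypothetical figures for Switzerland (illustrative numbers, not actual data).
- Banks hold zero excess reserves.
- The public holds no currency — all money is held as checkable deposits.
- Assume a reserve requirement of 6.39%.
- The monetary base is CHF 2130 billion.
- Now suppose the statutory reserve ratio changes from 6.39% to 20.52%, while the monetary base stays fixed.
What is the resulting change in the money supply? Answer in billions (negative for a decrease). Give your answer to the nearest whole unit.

-22953 billion

Initially m₁ = 1 / (0.0639) ≈ 15.64945, so M₁ = 15.64945 × 2130 = 33333.3285 billion.
After the change m₂ = 1 / (0.2052) ≈ 4.87329, so M₂ = 4.87329 × 2130 = 10380.1077 billion.
ΔM = M₂ − M₁ = 10380.1077 − 33333.3285 = -22953.2208 billion.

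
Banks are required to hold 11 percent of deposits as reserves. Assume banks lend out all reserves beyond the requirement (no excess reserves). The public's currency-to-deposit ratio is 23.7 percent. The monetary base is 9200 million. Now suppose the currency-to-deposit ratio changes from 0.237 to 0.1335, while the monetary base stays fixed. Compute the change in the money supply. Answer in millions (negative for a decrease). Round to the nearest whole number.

10030 million

Initially m₁ = (1 + 0.237) / (0.11 + 0.237) ≈ 3.56484, so M₁ = 3.56484 × 9200 = 32796.528 million.
After the change m₂ = (1 + 0.1335) / (0.11 + 0.1335) ≈ 4.65503, so M₂ = 4.65503 × 9200 = 42826.276 million.
ΔM = M₂ − M₁ = 42826.276 − 32796.528 = 10029.748 million.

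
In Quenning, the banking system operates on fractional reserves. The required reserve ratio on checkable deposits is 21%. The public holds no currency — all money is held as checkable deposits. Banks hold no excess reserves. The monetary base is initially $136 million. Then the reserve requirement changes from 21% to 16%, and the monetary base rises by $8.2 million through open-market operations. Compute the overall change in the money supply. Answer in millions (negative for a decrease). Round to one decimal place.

Before: m₁ = 1 / (0.21) ≈ 4.76190, MB₁ = 136, so M₁ = 4.76190 × 136 = 647.6184 million.
After: m₂ = 1 / (0.16) = 6.25, MB₂ = 136 + 8.2 = 144.2, so M₂ = 6.25 × 144.2 = 901.25 million.
ΔM = M₂ − M₁ = 901.25 − 647.6184 = 253.6316 million.

$253.6 million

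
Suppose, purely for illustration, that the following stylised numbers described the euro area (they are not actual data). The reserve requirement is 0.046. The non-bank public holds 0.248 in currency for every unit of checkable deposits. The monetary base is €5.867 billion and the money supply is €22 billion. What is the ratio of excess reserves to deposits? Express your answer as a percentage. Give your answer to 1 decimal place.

Using m = M/MB = 22/5.867 ≈ 3.749787. Since m = (1 + c)/(c + rr + e), the denominator satisfies c + rr + e = (1 + c)/m = (1 + 0.248) / 3.749787 ≈ 0.332819.
With c = 0.248 and rr = 0.046, the ratio of excess reserves to deposits is 0.332819 − 0.248 − 0.046 = 0.038819.

3.9%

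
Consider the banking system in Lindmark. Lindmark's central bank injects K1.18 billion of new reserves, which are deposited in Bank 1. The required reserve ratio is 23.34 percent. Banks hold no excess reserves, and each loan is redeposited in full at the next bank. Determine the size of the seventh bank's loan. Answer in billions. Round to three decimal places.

Each bank lends a fraction (1 − rr) = 0.7666 of the deposit it receives, so Bank 7 receives 1.18·0.7666^6 and lends 1.18·0.7666^7 ≈ 0.1836 billion.

K0.184 billion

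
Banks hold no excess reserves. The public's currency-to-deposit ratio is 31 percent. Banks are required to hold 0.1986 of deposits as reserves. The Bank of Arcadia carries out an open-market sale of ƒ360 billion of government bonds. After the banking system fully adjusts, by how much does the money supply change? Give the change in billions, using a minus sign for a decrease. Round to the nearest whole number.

The money multiplier is m = (1 + c) / (rr + c) = (1 + 0.31) / (0.1986 + 0.31) ≈ 2.5757.
The sale removes 360 billion of base, so ΔM = m × ΔMB = 2.5757 × (−360) = -927.252 billion.

-927 billion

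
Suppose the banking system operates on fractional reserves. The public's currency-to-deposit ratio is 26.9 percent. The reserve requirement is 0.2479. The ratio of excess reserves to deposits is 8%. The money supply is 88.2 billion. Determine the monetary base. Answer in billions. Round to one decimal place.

The money multiplier is m = (1 + c) / (rr + e + c) = (1 + 0.269) / (0.2479 + 0.08 + 0.269) ≈ 2.1260.
MB = M / m = 88.2 / 2.1260 ≈ 41.4864 billion.

41.5 billion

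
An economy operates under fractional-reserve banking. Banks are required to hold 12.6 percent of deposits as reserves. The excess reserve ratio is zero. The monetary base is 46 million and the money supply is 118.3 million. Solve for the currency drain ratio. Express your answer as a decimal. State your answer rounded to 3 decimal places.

Using m = M/MB = 118.3/46 ≈ 2.571739. From m = (1 + c)/(c + rr + e), rearranging gives 1 + c = m·(c + rr + e), so c·(1 − m) = m·(rr + e) − 1.
Hence c = [m·(rr + e) − 1]/(1 − m) = [2.571739 × (0.126 + 0) − 1] / (1 − 2.571739) ≈ 0.430072.

0.430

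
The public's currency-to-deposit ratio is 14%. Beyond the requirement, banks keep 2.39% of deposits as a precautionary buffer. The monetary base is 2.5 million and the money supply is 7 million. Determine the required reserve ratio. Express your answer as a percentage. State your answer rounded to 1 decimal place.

Using m = M/MB = 7/2.5 = 2.800000. Since m = (1 + c)/(c + rr + e), the denominator satisfies c + rr + e = (1 + c)/m = (1 + 0.14) / 2.800000 ≈ 0.407143.
With c = 0.14 and e = 0.0239, the required reserve ratio is 0.407143 − 0.14 − 0.0239 = 0.243243.

24.3%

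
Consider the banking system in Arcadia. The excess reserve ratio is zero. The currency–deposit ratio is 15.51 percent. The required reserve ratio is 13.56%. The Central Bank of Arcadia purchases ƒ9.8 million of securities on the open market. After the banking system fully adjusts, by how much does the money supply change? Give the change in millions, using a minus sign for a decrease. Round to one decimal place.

ƒ38.9 million

The money multiplier is m = (1 + c) / (rr + c) = (1 + 0.1551) / (0.1356 + 0.1551) ≈ 3.9735.
The purchase adds 9.8 million of base, so ΔM = m × ΔMB = 3.9735 × (+9.8) = 38.9403 million.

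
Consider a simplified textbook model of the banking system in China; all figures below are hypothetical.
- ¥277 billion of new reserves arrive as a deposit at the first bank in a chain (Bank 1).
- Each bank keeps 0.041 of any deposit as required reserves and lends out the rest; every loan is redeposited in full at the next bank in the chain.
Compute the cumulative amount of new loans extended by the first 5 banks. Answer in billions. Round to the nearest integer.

Bank i lends (1 − rr)^i of the original deposit: Bank 1 lends 277·0.9590 = 265.6430, Bank 2 lends 277·0.9590² ≈ 254.7516, and so on.
Summing a geometric series: total = 277·[0.9590·(1 − 0.9590^5) / (1 − 0.9590)] ≈ 1223.6760 billion.

¥1224 billion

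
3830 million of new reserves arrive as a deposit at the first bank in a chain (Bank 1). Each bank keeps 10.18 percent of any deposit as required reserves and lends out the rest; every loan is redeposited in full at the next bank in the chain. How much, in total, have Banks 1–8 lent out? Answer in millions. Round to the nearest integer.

19477 million

Bank i lends (1 − rr)^i of the original deposit: Bank 1 lends 3830·0.8982 = 3440.1060, Bank 2 lends 3830·0.8982² ≈ 3089.9032, and so on.
Summing a geometric series: total = 3830·[0.8982·(1 − 0.8982^8) / (1 − 0.8982)] ≈ 19477.2261 million.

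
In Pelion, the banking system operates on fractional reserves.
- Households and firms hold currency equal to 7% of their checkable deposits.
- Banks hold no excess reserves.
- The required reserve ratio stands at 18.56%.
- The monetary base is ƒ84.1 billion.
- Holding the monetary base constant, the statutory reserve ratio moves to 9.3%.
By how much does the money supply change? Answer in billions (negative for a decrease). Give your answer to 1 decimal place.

Initially m₁ = (1 + 0.07) / (0.1856 + 0.07) ≈ 4.1862, so M₁ = 4.1862 × 84.1 ≈ 352.0594 billion.
After the change m₂ = (1 + 0.07) / (0.093 + 0.07) ≈ 6.5644, so M₂ = 6.5644 × 84.1 ≈ 552.066 billion.
ΔM = M₂ − M₁ = 552.066 − 352.0594 = 200.0066 billion.

ƒ200.0 billion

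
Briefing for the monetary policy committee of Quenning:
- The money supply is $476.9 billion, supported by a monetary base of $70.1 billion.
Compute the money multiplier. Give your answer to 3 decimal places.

6.803

The money multiplier is m = M / MB = 476.9 / 70.1 ≈ 6.80314.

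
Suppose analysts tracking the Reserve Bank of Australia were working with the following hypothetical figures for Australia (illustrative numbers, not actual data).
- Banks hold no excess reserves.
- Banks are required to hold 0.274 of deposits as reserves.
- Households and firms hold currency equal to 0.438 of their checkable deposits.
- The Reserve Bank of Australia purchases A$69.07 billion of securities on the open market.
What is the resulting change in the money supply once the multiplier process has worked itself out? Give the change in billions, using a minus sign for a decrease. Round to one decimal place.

The money multiplier is m = (1 + c) / (rr + c) = (1 + 0.438) / (0.274 + 0.438) ≈ 2.0197.
The purchase adds 69.07 billion of base, so ΔM = m × ΔMB = 2.0197 × (+69.07) ≈ 139.5007 billion.

A$139.5 billion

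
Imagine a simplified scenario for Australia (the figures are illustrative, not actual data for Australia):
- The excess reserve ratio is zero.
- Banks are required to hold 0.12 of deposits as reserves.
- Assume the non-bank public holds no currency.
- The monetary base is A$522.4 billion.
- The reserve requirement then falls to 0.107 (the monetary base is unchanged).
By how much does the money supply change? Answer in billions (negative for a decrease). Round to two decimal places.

Initially m₁ = 1 / (0.12) ≈ 8.333333, so M₁ = 8.333333 × 522.4 ≈ 4353.3332 billion.
After the change m₂ = 1 / (0.107) ≈ 9.345794, so M₂ = 9.345794 × 522.4 ≈ 4882.2428 billion.
ΔM = M₂ − M₁ = 4882.2428 − 4353.3332 = 528.9096 billion.

A$528.91 billion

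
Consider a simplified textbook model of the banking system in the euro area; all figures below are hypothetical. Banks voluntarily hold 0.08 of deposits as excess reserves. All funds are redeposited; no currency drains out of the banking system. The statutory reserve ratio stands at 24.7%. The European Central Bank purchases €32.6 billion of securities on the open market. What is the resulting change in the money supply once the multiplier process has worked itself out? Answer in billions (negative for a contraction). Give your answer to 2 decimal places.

The money multiplier is m = 1 / (rr + e) = 1 / (0.247 + 0.08) ≈ 3.05810.
The purchase adds 32.6 billion of base, so ΔM = m × ΔMB = 3.05810 × (+32.6) ≈ 99.6941 billion.

€99.69 billion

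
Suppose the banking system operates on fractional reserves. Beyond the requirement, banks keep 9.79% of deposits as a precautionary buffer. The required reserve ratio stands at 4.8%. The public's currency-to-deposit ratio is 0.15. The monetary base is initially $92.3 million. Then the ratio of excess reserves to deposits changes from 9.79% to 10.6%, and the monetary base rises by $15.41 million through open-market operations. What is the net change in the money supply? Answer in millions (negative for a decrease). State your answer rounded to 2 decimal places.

Before: m₁ = (1 + 0.15) / (0.048 + 0.0979 + 0.15) ≈ 3.886448, MB₁ = 92.3, so M₁ = 3.886448 × 92.3 ≈ 358.7192 million.
After: m₂ = (1 + 0.15) / (0.048 + 0.106 + 0.15) ≈ 3.782895, MB₂ = 92.3 + 15.41 = 107.71, so M₂ = 3.782895 × 107.71 ≈ 407.4556 million.
ΔM = M₂ − M₁ = 407.4556 − 358.7192 = 48.7364 million.

$48.74 million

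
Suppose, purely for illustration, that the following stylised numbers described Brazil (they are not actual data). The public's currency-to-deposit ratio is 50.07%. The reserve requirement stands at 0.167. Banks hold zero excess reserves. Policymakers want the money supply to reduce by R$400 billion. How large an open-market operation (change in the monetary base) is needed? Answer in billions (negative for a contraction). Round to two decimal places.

The money multiplier is m = (1 + c) / (rr + c) = (1 + 0.5007) / (0.167 + 0.5007) ≈ 2.247566.
ΔMB = ΔM / m = (−400) / 2.247566 ≈ -177.9703 billion.

-177.97 billion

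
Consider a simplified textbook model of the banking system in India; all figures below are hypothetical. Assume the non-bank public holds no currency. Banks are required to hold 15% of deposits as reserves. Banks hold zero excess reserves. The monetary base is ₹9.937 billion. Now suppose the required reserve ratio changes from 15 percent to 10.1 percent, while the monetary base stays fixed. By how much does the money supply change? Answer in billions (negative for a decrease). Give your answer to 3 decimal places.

₹32.139 billion

Initially m₁ = 1 / (0.15) ≈ 6.66667, so M₁ = 6.66667 × 9.937 ≈ 66.2467 billion.
After the change m₂ = 1 / (0.101) ≈ 9.90099, so M₂ = 9.90099 × 9.937 ≈ 98.3861 billion.
ΔM = M₂ − M₁ = 98.3861 − 66.2467 = 32.1394 billion.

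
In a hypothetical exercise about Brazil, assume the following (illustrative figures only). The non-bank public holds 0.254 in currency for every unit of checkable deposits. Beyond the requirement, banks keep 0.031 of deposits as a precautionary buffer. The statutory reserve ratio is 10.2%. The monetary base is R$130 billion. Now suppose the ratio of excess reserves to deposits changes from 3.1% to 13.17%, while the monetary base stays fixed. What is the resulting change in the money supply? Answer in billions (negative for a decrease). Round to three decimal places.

Initially m₁ = (1 + 0.254) / (0.102 + 0.031 + 0.254) ≈ 3.2403101, so M₁ = 3.2403101 × 130 ≈ 421.2403 billion.
After the change m₂ = (1 + 0.254) / (0.102 + 0.1317 + 0.254) ≈ 2.5712528, so M₂ = 2.5712528 × 130 ≈ 334.2629 billion.
ΔM = M₂ − M₁ = 334.2629 − 421.2403 = -86.9774 billion.

-86.977 billion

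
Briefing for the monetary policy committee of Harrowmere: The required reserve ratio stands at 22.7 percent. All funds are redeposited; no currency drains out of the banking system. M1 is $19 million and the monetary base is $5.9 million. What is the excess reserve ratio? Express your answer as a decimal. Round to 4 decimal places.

0.0835

Using m = M/MB = 19/5.9 ≈ 3.220339. Since m = (1 + c)/(c + rr + e), the denominator satisfies c + rr + e = (1 + c)/m = (1 + 0) / 3.220339 ≈ 0.310526.
With c = 0 and rr = 0.227, the excess reserve ratio is 0.310526 − 0 − 0.227 = 0.083526.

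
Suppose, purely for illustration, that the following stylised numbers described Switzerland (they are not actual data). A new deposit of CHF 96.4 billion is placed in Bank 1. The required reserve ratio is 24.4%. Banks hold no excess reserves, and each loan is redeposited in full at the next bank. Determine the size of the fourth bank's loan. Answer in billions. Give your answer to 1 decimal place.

CHF 31.5 billion

Each bank lends a fraction (1 − rr) = 0.7560 of the deposit it receives, so Bank 4 receives 96.4·0.7560^3 and lends 96.4·0.7560^4 ≈ 31.4894 billion.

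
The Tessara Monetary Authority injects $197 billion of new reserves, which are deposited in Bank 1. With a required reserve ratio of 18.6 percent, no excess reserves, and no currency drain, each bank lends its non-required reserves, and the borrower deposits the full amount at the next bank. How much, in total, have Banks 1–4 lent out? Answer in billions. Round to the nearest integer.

Bank i lends (1 − rr)^i of the original deposit: Bank 1 lends 197·0.8140 = 160.3580, Bank 2 lends 197·0.8140² ≈ 130.5314, and so on.
Summing a geometric series: total = 197·[0.8140·(1 − 0.8140^4) / (1 − 0.8140)] ≈ 483.6316 billion.

$484 billion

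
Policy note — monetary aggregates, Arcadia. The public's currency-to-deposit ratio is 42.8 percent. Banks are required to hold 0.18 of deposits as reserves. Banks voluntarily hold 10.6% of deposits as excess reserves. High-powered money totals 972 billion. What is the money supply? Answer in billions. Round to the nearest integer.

The money multiplier is m = (1 + c) / (rr + e + c) = (1 + 0.428) / (0.18 + 0.106 + 0.428) = 2.
So M = m × MB = 2 × 972 = 1944 billion.

1944 billion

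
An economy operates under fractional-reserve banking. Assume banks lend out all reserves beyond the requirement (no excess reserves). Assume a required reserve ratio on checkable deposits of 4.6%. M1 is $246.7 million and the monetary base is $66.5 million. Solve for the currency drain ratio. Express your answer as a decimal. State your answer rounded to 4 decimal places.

0.3061

Using m = M/MB = 246.7/66.5 ≈ 3.709774. From m = (1 + c)/(c + rr + e), rearranging gives 1 + c = m·(c + rr + e), so c·(1 − m) = m·(rr + e) − 1.
Hence c = [m·(rr + e) − 1]/(1 − m) = [3.709774 × (0.046 + 0) − 1] / (1 − 3.709774) ≈ 0.306059.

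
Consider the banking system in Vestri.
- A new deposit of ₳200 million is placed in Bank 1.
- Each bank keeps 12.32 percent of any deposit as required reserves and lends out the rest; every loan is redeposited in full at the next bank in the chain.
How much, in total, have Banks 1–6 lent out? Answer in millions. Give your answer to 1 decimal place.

Bank i lends (1 − rr)^i of the original deposit: Bank 1 lends 200·0.8768 = 175.3600, Bank 2 lends 200·0.8768² ≈ 153.7556, and so on.
Summing a geometric series: total = 200·[0.8768·(1 − 0.8768^6) / (1 − 0.8768)] ≈ 776.6465 million.

₳776.6 million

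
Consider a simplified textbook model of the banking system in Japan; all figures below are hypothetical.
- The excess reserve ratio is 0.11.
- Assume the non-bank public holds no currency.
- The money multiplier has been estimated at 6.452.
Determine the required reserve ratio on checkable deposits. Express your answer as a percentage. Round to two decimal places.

4.50%

Using m = 6.452. Since m = (1 + c)/(c + rr + e), the denominator satisfies c + rr + e = (1 + c)/m = (1 + 0) / 6.452 ≈ 0.154991.
With c = 0 and e = 0.11, the required reserve ratio on checkable deposits is 0.154991 − 0 − 0.11 = 0.044991.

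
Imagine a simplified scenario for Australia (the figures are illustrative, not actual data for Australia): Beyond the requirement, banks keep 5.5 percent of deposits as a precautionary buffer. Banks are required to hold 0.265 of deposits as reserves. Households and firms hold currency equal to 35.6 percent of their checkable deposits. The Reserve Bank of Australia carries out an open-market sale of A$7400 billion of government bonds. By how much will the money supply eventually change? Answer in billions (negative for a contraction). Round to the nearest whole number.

The money multiplier is m = (1 + c) / (rr + e + c) = (1 + 0.356) / (0.265 + 0.055 + 0.356) ≈ 2.00592.
The sale removes 7400 billion of base, so ΔM = m × ΔMB = 2.00592 × (−7400) = -14843.808 billion.

-14844 billion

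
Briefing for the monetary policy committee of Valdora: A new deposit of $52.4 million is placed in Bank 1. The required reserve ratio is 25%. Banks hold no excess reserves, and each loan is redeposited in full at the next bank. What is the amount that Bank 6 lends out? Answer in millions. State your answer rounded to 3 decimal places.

$9.326 million

Each bank lends a fraction (1 − rr) = 0.7500 of the deposit it receives, so Bank 6 receives 52.4·0.7500^5 and lends 52.4·0.7500^6 ≈ 9.3261 million.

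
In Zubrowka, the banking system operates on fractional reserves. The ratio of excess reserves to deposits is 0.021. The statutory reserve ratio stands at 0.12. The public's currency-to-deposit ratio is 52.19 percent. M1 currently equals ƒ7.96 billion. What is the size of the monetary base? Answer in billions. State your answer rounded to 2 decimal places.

The money multiplier is m = (1 + c) / (rr + e + c) = (1 + 0.5219) / (0.12 + 0.021 + 0.5219) ≈ 2.2958.
MB = M / m = 7.96 / 2.2958 ≈ 3.4672 billion.

ƒ3.47 billion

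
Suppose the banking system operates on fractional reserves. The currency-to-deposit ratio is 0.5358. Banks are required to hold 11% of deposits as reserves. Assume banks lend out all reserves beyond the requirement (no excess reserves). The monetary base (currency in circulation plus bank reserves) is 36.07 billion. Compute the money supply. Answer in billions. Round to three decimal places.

The money multiplier is m = (1 + c) / (rr + c) = (1 + 0.5358) / (0.11 + 0.5358) ≈ 2.378136.
So M = m × MB = 2.378136 × 36.07 ≈ 85.7794 billion.

85.779 billion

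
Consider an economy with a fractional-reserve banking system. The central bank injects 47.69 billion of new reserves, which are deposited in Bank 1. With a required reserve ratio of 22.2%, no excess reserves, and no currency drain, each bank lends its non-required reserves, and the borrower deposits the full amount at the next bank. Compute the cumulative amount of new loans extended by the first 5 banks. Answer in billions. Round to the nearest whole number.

119 billion

Bank i lends (1 − rr)^i of the original deposit: Bank 1 lends 47.69·0.7780 ≈ 37.1028, Bank 2 lends 47.69·0.7780² ≈ 28.8660, and so on.
Summing a geometric series: total = 47.69·[0.7780·(1 − 0.7780^5) / (1 − 0.7780)] ≈ 119.4920 billion.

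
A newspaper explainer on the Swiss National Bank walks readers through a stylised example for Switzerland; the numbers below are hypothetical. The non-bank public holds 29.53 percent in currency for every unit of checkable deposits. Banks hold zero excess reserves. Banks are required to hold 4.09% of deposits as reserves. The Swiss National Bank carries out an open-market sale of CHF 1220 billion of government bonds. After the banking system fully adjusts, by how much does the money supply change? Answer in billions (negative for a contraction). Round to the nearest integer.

The money multiplier is m = (1 + c) / (rr + c) = (1 + 0.2953) / (0.0409 + 0.2953) ≈ 3.85277.
The sale removes 1220 billion of base, so ΔM = m × ΔMB = 3.85277 × (−1220) = -4700.3794 billion.

-4700 billion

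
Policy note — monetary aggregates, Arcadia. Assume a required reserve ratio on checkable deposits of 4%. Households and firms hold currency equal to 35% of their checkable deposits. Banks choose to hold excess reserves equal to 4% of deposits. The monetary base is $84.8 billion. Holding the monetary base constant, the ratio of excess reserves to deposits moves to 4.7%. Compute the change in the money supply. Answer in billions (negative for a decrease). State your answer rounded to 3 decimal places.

Initially m₁ = (1 + 0.35) / (0.04 + 0.04 + 0.35) ≈ 3.139535, so M₁ = 3.139535 × 84.8 ≈ 266.2326 billion.
After the change m₂ = (1 + 0.35) / (0.04 + 0.047 + 0.35) ≈ 3.089245, so M₂ = 3.089245 × 84.8 ≈ 261.968 billion.
ΔM = M₂ − M₁ = 261.968 − 266.2326 = -4.2646 billion.

-4.265 billion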